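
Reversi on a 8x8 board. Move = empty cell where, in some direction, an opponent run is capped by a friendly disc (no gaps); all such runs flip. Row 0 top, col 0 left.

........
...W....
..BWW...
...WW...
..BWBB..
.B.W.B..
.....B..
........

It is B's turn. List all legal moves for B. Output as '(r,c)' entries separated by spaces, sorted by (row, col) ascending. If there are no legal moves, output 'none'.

Answer: (0,4) (1,2) (1,4) (1,5) (2,5) (6,2) (6,4)

Derivation:
(0,2): no bracket -> illegal
(0,3): no bracket -> illegal
(0,4): flips 1 -> legal
(1,2): flips 2 -> legal
(1,4): flips 2 -> legal
(1,5): flips 2 -> legal
(2,5): flips 2 -> legal
(3,2): no bracket -> illegal
(3,5): no bracket -> illegal
(5,2): no bracket -> illegal
(5,4): no bracket -> illegal
(6,2): flips 1 -> legal
(6,3): no bracket -> illegal
(6,4): flips 1 -> legal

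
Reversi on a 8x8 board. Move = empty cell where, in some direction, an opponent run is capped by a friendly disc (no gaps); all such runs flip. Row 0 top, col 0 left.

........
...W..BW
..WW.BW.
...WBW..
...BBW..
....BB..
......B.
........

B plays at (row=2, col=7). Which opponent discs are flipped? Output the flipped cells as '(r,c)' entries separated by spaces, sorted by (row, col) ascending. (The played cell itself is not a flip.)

Answer: (2,6)

Derivation:
Dir NW: first cell 'B' (not opp) -> no flip
Dir N: opp run (1,7), next='.' -> no flip
Dir NE: edge -> no flip
Dir W: opp run (2,6) capped by B -> flip
Dir E: edge -> no flip
Dir SW: first cell '.' (not opp) -> no flip
Dir S: first cell '.' (not opp) -> no flip
Dir SE: edge -> no flip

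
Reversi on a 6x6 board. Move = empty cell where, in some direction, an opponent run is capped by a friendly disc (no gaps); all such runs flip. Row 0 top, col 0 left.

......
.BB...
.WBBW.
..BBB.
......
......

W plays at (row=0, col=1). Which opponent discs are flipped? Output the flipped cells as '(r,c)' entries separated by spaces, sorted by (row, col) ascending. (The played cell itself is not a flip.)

Answer: (1,1)

Derivation:
Dir NW: edge -> no flip
Dir N: edge -> no flip
Dir NE: edge -> no flip
Dir W: first cell '.' (not opp) -> no flip
Dir E: first cell '.' (not opp) -> no flip
Dir SW: first cell '.' (not opp) -> no flip
Dir S: opp run (1,1) capped by W -> flip
Dir SE: opp run (1,2) (2,3) (3,4), next='.' -> no flip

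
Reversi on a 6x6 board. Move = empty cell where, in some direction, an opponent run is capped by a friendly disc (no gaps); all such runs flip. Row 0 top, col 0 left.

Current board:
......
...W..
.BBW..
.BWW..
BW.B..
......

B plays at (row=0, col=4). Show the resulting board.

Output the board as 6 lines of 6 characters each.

Place B at (0,4); scan 8 dirs for brackets.
Dir NW: edge -> no flip
Dir N: edge -> no flip
Dir NE: edge -> no flip
Dir W: first cell '.' (not opp) -> no flip
Dir E: first cell '.' (not opp) -> no flip
Dir SW: opp run (1,3) capped by B -> flip
Dir S: first cell '.' (not opp) -> no flip
Dir SE: first cell '.' (not opp) -> no flip
All flips: (1,3)

Answer: ....B.
...B..
.BBW..
.BWW..
BW.B..
......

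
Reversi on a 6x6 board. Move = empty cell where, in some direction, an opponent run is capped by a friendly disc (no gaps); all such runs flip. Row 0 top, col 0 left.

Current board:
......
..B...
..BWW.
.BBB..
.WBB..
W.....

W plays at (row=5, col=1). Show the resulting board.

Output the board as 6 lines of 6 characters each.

Place W at (5,1); scan 8 dirs for brackets.
Dir NW: first cell '.' (not opp) -> no flip
Dir N: first cell 'W' (not opp) -> no flip
Dir NE: opp run (4,2) (3,3) capped by W -> flip
Dir W: first cell 'W' (not opp) -> no flip
Dir E: first cell '.' (not opp) -> no flip
Dir SW: edge -> no flip
Dir S: edge -> no flip
Dir SE: edge -> no flip
All flips: (3,3) (4,2)

Answer: ......
..B...
..BWW.
.BBW..
.WWB..
WW....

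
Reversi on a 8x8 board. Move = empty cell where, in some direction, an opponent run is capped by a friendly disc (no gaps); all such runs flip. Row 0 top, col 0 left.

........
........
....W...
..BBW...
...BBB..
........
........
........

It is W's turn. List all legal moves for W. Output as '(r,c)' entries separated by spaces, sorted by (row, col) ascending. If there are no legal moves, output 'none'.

(2,1): no bracket -> illegal
(2,2): no bracket -> illegal
(2,3): no bracket -> illegal
(3,1): flips 2 -> legal
(3,5): no bracket -> illegal
(3,6): no bracket -> illegal
(4,1): no bracket -> illegal
(4,2): flips 1 -> legal
(4,6): no bracket -> illegal
(5,2): flips 1 -> legal
(5,3): no bracket -> illegal
(5,4): flips 1 -> legal
(5,5): no bracket -> illegal
(5,6): flips 1 -> legal

Answer: (3,1) (4,2) (5,2) (5,4) (5,6)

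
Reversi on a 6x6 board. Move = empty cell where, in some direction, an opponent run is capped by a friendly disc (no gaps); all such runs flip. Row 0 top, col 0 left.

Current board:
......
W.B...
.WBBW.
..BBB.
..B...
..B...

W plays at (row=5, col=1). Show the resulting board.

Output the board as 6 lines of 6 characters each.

Place W at (5,1); scan 8 dirs for brackets.
Dir NW: first cell '.' (not opp) -> no flip
Dir N: first cell '.' (not opp) -> no flip
Dir NE: opp run (4,2) (3,3) capped by W -> flip
Dir W: first cell '.' (not opp) -> no flip
Dir E: opp run (5,2), next='.' -> no flip
Dir SW: edge -> no flip
Dir S: edge -> no flip
Dir SE: edge -> no flip
All flips: (3,3) (4,2)

Answer: ......
W.B...
.WBBW.
..BWB.
..W...
.WB...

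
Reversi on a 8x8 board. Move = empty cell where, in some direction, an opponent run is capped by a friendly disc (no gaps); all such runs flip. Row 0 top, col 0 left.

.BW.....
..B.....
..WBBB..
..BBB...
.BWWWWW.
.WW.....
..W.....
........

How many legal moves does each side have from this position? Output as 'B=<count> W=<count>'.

Answer: B=12 W=10

Derivation:
-- B to move --
(0,3): flips 1 -> legal
(1,1): flips 1 -> legal
(1,3): no bracket -> illegal
(2,1): flips 1 -> legal
(3,1): no bracket -> illegal
(3,5): no bracket -> illegal
(3,6): no bracket -> illegal
(3,7): no bracket -> illegal
(4,0): no bracket -> illegal
(4,7): flips 5 -> legal
(5,0): no bracket -> illegal
(5,3): flips 1 -> legal
(5,4): flips 2 -> legal
(5,5): flips 1 -> legal
(5,6): flips 1 -> legal
(5,7): no bracket -> illegal
(6,0): flips 2 -> legal
(6,1): flips 3 -> legal
(6,3): flips 1 -> legal
(7,1): no bracket -> illegal
(7,2): flips 3 -> legal
(7,3): no bracket -> illegal
B mobility = 12
-- W to move --
(0,0): flips 1 -> legal
(0,3): no bracket -> illegal
(1,0): no bracket -> illegal
(1,1): no bracket -> illegal
(1,3): flips 2 -> legal
(1,4): flips 2 -> legal
(1,5): flips 2 -> legal
(1,6): flips 2 -> legal
(2,1): flips 1 -> legal
(2,6): flips 3 -> legal
(3,0): flips 1 -> legal
(3,1): flips 1 -> legal
(3,5): no bracket -> illegal
(3,6): no bracket -> illegal
(4,0): flips 1 -> legal
(5,0): no bracket -> illegal
W mobility = 10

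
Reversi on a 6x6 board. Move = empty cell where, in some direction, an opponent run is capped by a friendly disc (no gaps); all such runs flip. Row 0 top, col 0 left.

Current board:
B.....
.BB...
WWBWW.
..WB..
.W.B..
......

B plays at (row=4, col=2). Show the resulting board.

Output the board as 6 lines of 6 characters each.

Place B at (4,2); scan 8 dirs for brackets.
Dir NW: first cell '.' (not opp) -> no flip
Dir N: opp run (3,2) capped by B -> flip
Dir NE: first cell 'B' (not opp) -> no flip
Dir W: opp run (4,1), next='.' -> no flip
Dir E: first cell 'B' (not opp) -> no flip
Dir SW: first cell '.' (not opp) -> no flip
Dir S: first cell '.' (not opp) -> no flip
Dir SE: first cell '.' (not opp) -> no flip
All flips: (3,2)

Answer: B.....
.BB...
WWBWW.
..BB..
.WBB..
......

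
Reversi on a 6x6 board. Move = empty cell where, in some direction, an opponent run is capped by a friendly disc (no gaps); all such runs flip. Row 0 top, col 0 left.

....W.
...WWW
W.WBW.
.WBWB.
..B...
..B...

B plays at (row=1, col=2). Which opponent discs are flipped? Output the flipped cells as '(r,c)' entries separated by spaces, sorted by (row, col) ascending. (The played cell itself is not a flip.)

Dir NW: first cell '.' (not opp) -> no flip
Dir N: first cell '.' (not opp) -> no flip
Dir NE: first cell '.' (not opp) -> no flip
Dir W: first cell '.' (not opp) -> no flip
Dir E: opp run (1,3) (1,4) (1,5), next=edge -> no flip
Dir SW: first cell '.' (not opp) -> no flip
Dir S: opp run (2,2) capped by B -> flip
Dir SE: first cell 'B' (not opp) -> no flip

Answer: (2,2)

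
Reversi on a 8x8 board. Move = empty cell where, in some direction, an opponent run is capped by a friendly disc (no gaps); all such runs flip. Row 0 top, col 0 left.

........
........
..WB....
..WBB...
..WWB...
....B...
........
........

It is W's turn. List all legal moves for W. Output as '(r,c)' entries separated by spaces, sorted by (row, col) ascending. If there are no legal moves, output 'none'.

Answer: (1,3) (1,4) (2,4) (2,5) (3,5) (4,5) (5,5) (6,5)

Derivation:
(1,2): no bracket -> illegal
(1,3): flips 2 -> legal
(1,4): flips 1 -> legal
(2,4): flips 2 -> legal
(2,5): flips 1 -> legal
(3,5): flips 2 -> legal
(4,5): flips 1 -> legal
(5,3): no bracket -> illegal
(5,5): flips 2 -> legal
(6,3): no bracket -> illegal
(6,4): no bracket -> illegal
(6,5): flips 1 -> legal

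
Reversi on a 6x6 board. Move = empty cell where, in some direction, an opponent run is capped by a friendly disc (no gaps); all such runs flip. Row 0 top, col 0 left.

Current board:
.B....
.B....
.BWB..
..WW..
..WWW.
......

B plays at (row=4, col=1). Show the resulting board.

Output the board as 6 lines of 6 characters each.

Place B at (4,1); scan 8 dirs for brackets.
Dir NW: first cell '.' (not opp) -> no flip
Dir N: first cell '.' (not opp) -> no flip
Dir NE: opp run (3,2) capped by B -> flip
Dir W: first cell '.' (not opp) -> no flip
Dir E: opp run (4,2) (4,3) (4,4), next='.' -> no flip
Dir SW: first cell '.' (not opp) -> no flip
Dir S: first cell '.' (not opp) -> no flip
Dir SE: first cell '.' (not opp) -> no flip
All flips: (3,2)

Answer: .B....
.B....
.BWB..
..BW..
.BWWW.
......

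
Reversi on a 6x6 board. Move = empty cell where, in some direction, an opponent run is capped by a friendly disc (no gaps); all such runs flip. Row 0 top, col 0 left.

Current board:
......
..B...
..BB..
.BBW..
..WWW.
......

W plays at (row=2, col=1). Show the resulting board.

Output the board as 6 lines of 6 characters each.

Place W at (2,1); scan 8 dirs for brackets.
Dir NW: first cell '.' (not opp) -> no flip
Dir N: first cell '.' (not opp) -> no flip
Dir NE: opp run (1,2), next='.' -> no flip
Dir W: first cell '.' (not opp) -> no flip
Dir E: opp run (2,2) (2,3), next='.' -> no flip
Dir SW: first cell '.' (not opp) -> no flip
Dir S: opp run (3,1), next='.' -> no flip
Dir SE: opp run (3,2) capped by W -> flip
All flips: (3,2)

Answer: ......
..B...
.WBB..
.BWW..
..WWW.
......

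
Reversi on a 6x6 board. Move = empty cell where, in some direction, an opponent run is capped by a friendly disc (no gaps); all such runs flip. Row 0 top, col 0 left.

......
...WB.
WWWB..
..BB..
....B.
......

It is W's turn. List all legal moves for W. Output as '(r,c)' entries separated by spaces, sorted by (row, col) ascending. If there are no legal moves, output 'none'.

Answer: (1,5) (2,4) (4,2) (4,3) (5,5)

Derivation:
(0,3): no bracket -> illegal
(0,4): no bracket -> illegal
(0,5): no bracket -> illegal
(1,2): no bracket -> illegal
(1,5): flips 1 -> legal
(2,4): flips 1 -> legal
(2,5): no bracket -> illegal
(3,1): no bracket -> illegal
(3,4): no bracket -> illegal
(3,5): no bracket -> illegal
(4,1): no bracket -> illegal
(4,2): flips 1 -> legal
(4,3): flips 3 -> legal
(4,5): no bracket -> illegal
(5,3): no bracket -> illegal
(5,4): no bracket -> illegal
(5,5): flips 2 -> legal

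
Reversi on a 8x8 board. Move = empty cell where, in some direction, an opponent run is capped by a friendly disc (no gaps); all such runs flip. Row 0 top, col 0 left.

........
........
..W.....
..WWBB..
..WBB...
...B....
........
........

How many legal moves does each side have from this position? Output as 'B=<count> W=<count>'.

Answer: B=5 W=6

Derivation:
-- B to move --
(1,1): flips 2 -> legal
(1,2): no bracket -> illegal
(1,3): no bracket -> illegal
(2,1): flips 1 -> legal
(2,3): flips 1 -> legal
(2,4): no bracket -> illegal
(3,1): flips 3 -> legal
(4,1): flips 1 -> legal
(5,1): no bracket -> illegal
(5,2): no bracket -> illegal
B mobility = 5
-- W to move --
(2,3): no bracket -> illegal
(2,4): no bracket -> illegal
(2,5): no bracket -> illegal
(2,6): no bracket -> illegal
(3,6): flips 2 -> legal
(4,5): flips 2 -> legal
(4,6): no bracket -> illegal
(5,2): no bracket -> illegal
(5,4): flips 1 -> legal
(5,5): flips 1 -> legal
(6,2): no bracket -> illegal
(6,3): flips 2 -> legal
(6,4): flips 1 -> legal
W mobility = 6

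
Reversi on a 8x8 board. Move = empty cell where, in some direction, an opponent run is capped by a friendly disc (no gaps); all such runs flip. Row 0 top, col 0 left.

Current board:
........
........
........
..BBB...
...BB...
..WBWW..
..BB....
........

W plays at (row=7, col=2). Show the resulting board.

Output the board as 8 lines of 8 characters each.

Answer: ........
........
........
..BBB...
...BB...
..WBWW..
..WW....
..W.....

Derivation:
Place W at (7,2); scan 8 dirs for brackets.
Dir NW: first cell '.' (not opp) -> no flip
Dir N: opp run (6,2) capped by W -> flip
Dir NE: opp run (6,3) capped by W -> flip
Dir W: first cell '.' (not opp) -> no flip
Dir E: first cell '.' (not opp) -> no flip
Dir SW: edge -> no flip
Dir S: edge -> no flip
Dir SE: edge -> no flip
All flips: (6,2) (6,3)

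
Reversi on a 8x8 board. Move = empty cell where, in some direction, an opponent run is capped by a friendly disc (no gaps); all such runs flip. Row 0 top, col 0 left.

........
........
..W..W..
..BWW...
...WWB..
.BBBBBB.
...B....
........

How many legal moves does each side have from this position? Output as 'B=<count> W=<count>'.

-- B to move --
(1,1): flips 3 -> legal
(1,2): flips 1 -> legal
(1,3): no bracket -> illegal
(1,4): no bracket -> illegal
(1,5): no bracket -> illegal
(1,6): flips 3 -> legal
(2,1): no bracket -> illegal
(2,3): flips 3 -> legal
(2,4): flips 2 -> legal
(2,6): no bracket -> illegal
(3,1): no bracket -> illegal
(3,5): flips 3 -> legal
(3,6): no bracket -> illegal
(4,2): flips 2 -> legal
B mobility = 7
-- W to move --
(2,1): flips 1 -> legal
(2,3): no bracket -> illegal
(3,1): flips 1 -> legal
(3,5): no bracket -> illegal
(3,6): no bracket -> illegal
(4,0): no bracket -> illegal
(4,1): no bracket -> illegal
(4,2): flips 1 -> legal
(4,6): flips 1 -> legal
(4,7): no bracket -> illegal
(5,0): no bracket -> illegal
(5,7): no bracket -> illegal
(6,0): no bracket -> illegal
(6,1): flips 1 -> legal
(6,2): flips 1 -> legal
(6,4): flips 1 -> legal
(6,5): flips 1 -> legal
(6,6): flips 1 -> legal
(6,7): flips 2 -> legal
(7,2): no bracket -> illegal
(7,3): flips 2 -> legal
(7,4): no bracket -> illegal
W mobility = 11

Answer: B=7 W=11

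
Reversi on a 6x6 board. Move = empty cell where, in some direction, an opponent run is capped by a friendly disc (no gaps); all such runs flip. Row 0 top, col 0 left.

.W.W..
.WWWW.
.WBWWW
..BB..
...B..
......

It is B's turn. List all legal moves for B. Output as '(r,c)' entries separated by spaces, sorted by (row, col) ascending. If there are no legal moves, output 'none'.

(0,0): flips 1 -> legal
(0,2): flips 1 -> legal
(0,4): flips 1 -> legal
(0,5): flips 2 -> legal
(1,0): flips 1 -> legal
(1,5): flips 1 -> legal
(2,0): flips 1 -> legal
(3,0): no bracket -> illegal
(3,1): no bracket -> illegal
(3,4): no bracket -> illegal
(3,5): no bracket -> illegal

Answer: (0,0) (0,2) (0,4) (0,5) (1,0) (1,5) (2,0)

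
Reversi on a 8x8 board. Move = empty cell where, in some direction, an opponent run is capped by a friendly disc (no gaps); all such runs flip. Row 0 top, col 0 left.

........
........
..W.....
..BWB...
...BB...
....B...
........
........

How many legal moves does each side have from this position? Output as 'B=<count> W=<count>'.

-- B to move --
(1,1): flips 2 -> legal
(1,2): flips 1 -> legal
(1,3): no bracket -> illegal
(2,1): no bracket -> illegal
(2,3): flips 1 -> legal
(2,4): no bracket -> illegal
(3,1): no bracket -> illegal
(4,2): no bracket -> illegal
B mobility = 3
-- W to move --
(2,1): no bracket -> illegal
(2,3): no bracket -> illegal
(2,4): no bracket -> illegal
(2,5): no bracket -> illegal
(3,1): flips 1 -> legal
(3,5): flips 1 -> legal
(4,1): no bracket -> illegal
(4,2): flips 1 -> legal
(4,5): no bracket -> illegal
(5,2): no bracket -> illegal
(5,3): flips 1 -> legal
(5,5): flips 1 -> legal
(6,3): no bracket -> illegal
(6,4): no bracket -> illegal
(6,5): no bracket -> illegal
W mobility = 5

Answer: B=3 W=5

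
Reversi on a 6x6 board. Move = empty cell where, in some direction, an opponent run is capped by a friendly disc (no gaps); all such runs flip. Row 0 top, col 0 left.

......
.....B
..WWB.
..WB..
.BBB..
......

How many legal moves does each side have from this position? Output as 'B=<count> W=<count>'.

Answer: B=6 W=7

Derivation:
-- B to move --
(1,1): flips 1 -> legal
(1,2): flips 2 -> legal
(1,3): flips 1 -> legal
(1,4): flips 2 -> legal
(2,1): flips 3 -> legal
(3,1): flips 1 -> legal
(3,4): no bracket -> illegal
B mobility = 6
-- W to move --
(0,4): no bracket -> illegal
(0,5): no bracket -> illegal
(1,3): no bracket -> illegal
(1,4): no bracket -> illegal
(2,5): flips 1 -> legal
(3,0): no bracket -> illegal
(3,1): no bracket -> illegal
(3,4): flips 1 -> legal
(3,5): no bracket -> illegal
(4,0): no bracket -> illegal
(4,4): flips 1 -> legal
(5,0): flips 1 -> legal
(5,1): no bracket -> illegal
(5,2): flips 1 -> legal
(5,3): flips 2 -> legal
(5,4): flips 1 -> legal
W mobility = 7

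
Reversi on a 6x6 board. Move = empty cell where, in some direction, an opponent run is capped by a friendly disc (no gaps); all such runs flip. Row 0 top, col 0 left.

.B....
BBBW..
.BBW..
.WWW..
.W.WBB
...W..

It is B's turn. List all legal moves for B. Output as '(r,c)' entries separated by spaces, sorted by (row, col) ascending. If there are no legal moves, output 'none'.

Answer: (0,4) (1,4) (2,4) (3,4) (4,0) (4,2) (5,1) (5,4)

Derivation:
(0,2): no bracket -> illegal
(0,3): no bracket -> illegal
(0,4): flips 1 -> legal
(1,4): flips 1 -> legal
(2,0): no bracket -> illegal
(2,4): flips 1 -> legal
(3,0): no bracket -> illegal
(3,4): flips 1 -> legal
(4,0): flips 1 -> legal
(4,2): flips 2 -> legal
(5,0): no bracket -> illegal
(5,1): flips 2 -> legal
(5,2): no bracket -> illegal
(5,4): flips 2 -> legal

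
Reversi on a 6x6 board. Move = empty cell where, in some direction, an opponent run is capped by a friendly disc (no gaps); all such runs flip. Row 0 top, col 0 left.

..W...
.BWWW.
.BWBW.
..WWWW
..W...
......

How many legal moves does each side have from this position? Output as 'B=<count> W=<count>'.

-- B to move --
(0,1): flips 1 -> legal
(0,3): flips 2 -> legal
(0,4): no bracket -> illegal
(0,5): flips 1 -> legal
(1,5): flips 3 -> legal
(2,5): flips 1 -> legal
(3,1): no bracket -> illegal
(4,1): flips 1 -> legal
(4,3): flips 2 -> legal
(4,4): flips 2 -> legal
(4,5): flips 1 -> legal
(5,1): no bracket -> illegal
(5,2): no bracket -> illegal
(5,3): no bracket -> illegal
B mobility = 9
-- W to move --
(0,0): flips 1 -> legal
(0,1): no bracket -> illegal
(1,0): flips 2 -> legal
(2,0): flips 2 -> legal
(3,0): flips 1 -> legal
(3,1): no bracket -> illegal
W mobility = 4

Answer: B=9 W=4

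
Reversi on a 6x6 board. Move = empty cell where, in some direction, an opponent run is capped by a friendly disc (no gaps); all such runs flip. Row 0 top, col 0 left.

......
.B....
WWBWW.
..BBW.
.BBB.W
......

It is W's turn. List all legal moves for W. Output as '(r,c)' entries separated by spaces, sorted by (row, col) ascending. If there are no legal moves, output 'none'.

Answer: (0,1) (0,2) (3,1) (5,0) (5,1) (5,2) (5,3) (5,4)

Derivation:
(0,0): no bracket -> illegal
(0,1): flips 1 -> legal
(0,2): flips 1 -> legal
(1,0): no bracket -> illegal
(1,2): no bracket -> illegal
(1,3): no bracket -> illegal
(3,0): no bracket -> illegal
(3,1): flips 2 -> legal
(4,0): no bracket -> illegal
(4,4): no bracket -> illegal
(5,0): flips 2 -> legal
(5,1): flips 2 -> legal
(5,2): flips 1 -> legal
(5,3): flips 2 -> legal
(5,4): flips 2 -> legal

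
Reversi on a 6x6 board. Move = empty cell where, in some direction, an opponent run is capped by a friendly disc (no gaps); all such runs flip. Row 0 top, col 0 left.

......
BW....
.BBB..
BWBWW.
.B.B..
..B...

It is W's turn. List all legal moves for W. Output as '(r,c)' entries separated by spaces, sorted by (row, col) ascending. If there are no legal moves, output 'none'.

Answer: (1,2) (1,3) (5,1) (5,3)

Derivation:
(0,0): no bracket -> illegal
(0,1): no bracket -> illegal
(1,2): flips 1 -> legal
(1,3): flips 2 -> legal
(1,4): no bracket -> illegal
(2,0): no bracket -> illegal
(2,4): no bracket -> illegal
(4,0): no bracket -> illegal
(4,2): no bracket -> illegal
(4,4): no bracket -> illegal
(5,0): no bracket -> illegal
(5,1): flips 1 -> legal
(5,3): flips 1 -> legal
(5,4): no bracket -> illegal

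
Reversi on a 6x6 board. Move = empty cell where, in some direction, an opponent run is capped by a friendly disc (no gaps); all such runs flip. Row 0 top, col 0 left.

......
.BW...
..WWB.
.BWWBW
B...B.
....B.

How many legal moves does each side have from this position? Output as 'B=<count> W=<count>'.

-- B to move --
(0,1): flips 2 -> legal
(0,2): no bracket -> illegal
(0,3): no bracket -> illegal
(1,3): flips 2 -> legal
(1,4): no bracket -> illegal
(2,1): flips 2 -> legal
(2,5): no bracket -> illegal
(4,1): no bracket -> illegal
(4,2): flips 1 -> legal
(4,3): no bracket -> illegal
(4,5): no bracket -> illegal
B mobility = 4
-- W to move --
(0,0): flips 1 -> legal
(0,1): no bracket -> illegal
(0,2): no bracket -> illegal
(1,0): flips 1 -> legal
(1,3): flips 1 -> legal
(1,4): no bracket -> illegal
(1,5): flips 1 -> legal
(2,0): no bracket -> illegal
(2,1): no bracket -> illegal
(2,5): flips 1 -> legal
(3,0): flips 1 -> legal
(4,1): no bracket -> illegal
(4,2): no bracket -> illegal
(4,3): no bracket -> illegal
(4,5): flips 1 -> legal
(5,0): no bracket -> illegal
(5,1): no bracket -> illegal
(5,3): flips 1 -> legal
(5,5): flips 1 -> legal
W mobility = 9

Answer: B=4 W=9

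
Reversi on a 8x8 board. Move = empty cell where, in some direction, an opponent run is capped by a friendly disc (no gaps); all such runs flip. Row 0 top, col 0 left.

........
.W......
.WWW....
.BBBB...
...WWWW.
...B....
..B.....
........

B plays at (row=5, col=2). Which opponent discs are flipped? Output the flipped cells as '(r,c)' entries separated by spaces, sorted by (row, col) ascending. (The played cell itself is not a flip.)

Answer: (4,3)

Derivation:
Dir NW: first cell '.' (not opp) -> no flip
Dir N: first cell '.' (not opp) -> no flip
Dir NE: opp run (4,3) capped by B -> flip
Dir W: first cell '.' (not opp) -> no flip
Dir E: first cell 'B' (not opp) -> no flip
Dir SW: first cell '.' (not opp) -> no flip
Dir S: first cell 'B' (not opp) -> no flip
Dir SE: first cell '.' (not opp) -> no flip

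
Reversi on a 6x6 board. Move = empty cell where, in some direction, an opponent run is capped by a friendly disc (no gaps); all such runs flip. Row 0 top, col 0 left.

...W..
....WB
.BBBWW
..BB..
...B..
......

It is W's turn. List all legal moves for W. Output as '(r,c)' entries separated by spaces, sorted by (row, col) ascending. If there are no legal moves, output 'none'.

(0,4): no bracket -> illegal
(0,5): flips 1 -> legal
(1,0): no bracket -> illegal
(1,1): no bracket -> illegal
(1,2): no bracket -> illegal
(1,3): no bracket -> illegal
(2,0): flips 3 -> legal
(3,0): no bracket -> illegal
(3,1): no bracket -> illegal
(3,4): no bracket -> illegal
(4,1): flips 2 -> legal
(4,2): flips 1 -> legal
(4,4): no bracket -> illegal
(5,2): no bracket -> illegal
(5,3): no bracket -> illegal
(5,4): no bracket -> illegal

Answer: (0,5) (2,0) (4,1) (4,2)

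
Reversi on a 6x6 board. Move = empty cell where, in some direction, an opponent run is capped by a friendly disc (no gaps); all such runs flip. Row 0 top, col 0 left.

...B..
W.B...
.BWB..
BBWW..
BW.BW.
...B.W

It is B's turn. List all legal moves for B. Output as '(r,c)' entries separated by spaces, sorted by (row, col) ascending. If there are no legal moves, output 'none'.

Answer: (1,3) (3,4) (3,5) (4,2) (4,5) (5,0) (5,1) (5,2)

Derivation:
(0,0): no bracket -> illegal
(0,1): no bracket -> illegal
(1,1): no bracket -> illegal
(1,3): flips 1 -> legal
(2,0): no bracket -> illegal
(2,4): no bracket -> illegal
(3,4): flips 2 -> legal
(3,5): flips 1 -> legal
(4,2): flips 3 -> legal
(4,5): flips 1 -> legal
(5,0): flips 2 -> legal
(5,1): flips 1 -> legal
(5,2): flips 1 -> legal
(5,4): no bracket -> illegal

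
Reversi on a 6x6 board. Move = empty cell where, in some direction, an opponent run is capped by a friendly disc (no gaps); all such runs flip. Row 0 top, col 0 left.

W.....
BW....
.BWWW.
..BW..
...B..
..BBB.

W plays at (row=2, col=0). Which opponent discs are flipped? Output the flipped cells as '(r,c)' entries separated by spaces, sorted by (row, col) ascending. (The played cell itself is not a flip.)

Dir NW: edge -> no flip
Dir N: opp run (1,0) capped by W -> flip
Dir NE: first cell 'W' (not opp) -> no flip
Dir W: edge -> no flip
Dir E: opp run (2,1) capped by W -> flip
Dir SW: edge -> no flip
Dir S: first cell '.' (not opp) -> no flip
Dir SE: first cell '.' (not opp) -> no flip

Answer: (1,0) (2,1)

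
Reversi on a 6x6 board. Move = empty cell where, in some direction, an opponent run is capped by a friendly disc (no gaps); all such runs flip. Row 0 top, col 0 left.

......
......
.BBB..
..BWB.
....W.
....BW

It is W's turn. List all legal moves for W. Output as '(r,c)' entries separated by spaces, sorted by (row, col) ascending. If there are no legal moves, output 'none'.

Answer: (1,1) (1,3) (2,4) (3,1) (3,5) (5,3)

Derivation:
(1,0): no bracket -> illegal
(1,1): flips 1 -> legal
(1,2): no bracket -> illegal
(1,3): flips 1 -> legal
(1,4): no bracket -> illegal
(2,0): no bracket -> illegal
(2,4): flips 1 -> legal
(2,5): no bracket -> illegal
(3,0): no bracket -> illegal
(3,1): flips 1 -> legal
(3,5): flips 1 -> legal
(4,1): no bracket -> illegal
(4,2): no bracket -> illegal
(4,3): no bracket -> illegal
(4,5): no bracket -> illegal
(5,3): flips 1 -> legal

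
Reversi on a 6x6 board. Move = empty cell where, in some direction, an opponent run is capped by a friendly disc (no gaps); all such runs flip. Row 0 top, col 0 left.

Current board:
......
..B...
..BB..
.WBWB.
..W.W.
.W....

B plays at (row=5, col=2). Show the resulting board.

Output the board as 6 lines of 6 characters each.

Place B at (5,2); scan 8 dirs for brackets.
Dir NW: first cell '.' (not opp) -> no flip
Dir N: opp run (4,2) capped by B -> flip
Dir NE: first cell '.' (not opp) -> no flip
Dir W: opp run (5,1), next='.' -> no flip
Dir E: first cell '.' (not opp) -> no flip
Dir SW: edge -> no flip
Dir S: edge -> no flip
Dir SE: edge -> no flip
All flips: (4,2)

Answer: ......
..B...
..BB..
.WBWB.
..B.W.
.WB...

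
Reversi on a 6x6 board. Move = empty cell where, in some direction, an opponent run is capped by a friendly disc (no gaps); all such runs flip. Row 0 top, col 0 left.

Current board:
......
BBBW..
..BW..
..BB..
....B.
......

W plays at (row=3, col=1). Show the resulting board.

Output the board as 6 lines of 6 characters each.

Answer: ......
BBBW..
..WW..
.WBB..
....B.
......

Derivation:
Place W at (3,1); scan 8 dirs for brackets.
Dir NW: first cell '.' (not opp) -> no flip
Dir N: first cell '.' (not opp) -> no flip
Dir NE: opp run (2,2) capped by W -> flip
Dir W: first cell '.' (not opp) -> no flip
Dir E: opp run (3,2) (3,3), next='.' -> no flip
Dir SW: first cell '.' (not opp) -> no flip
Dir S: first cell '.' (not opp) -> no flip
Dir SE: first cell '.' (not opp) -> no flip
All flips: (2,2)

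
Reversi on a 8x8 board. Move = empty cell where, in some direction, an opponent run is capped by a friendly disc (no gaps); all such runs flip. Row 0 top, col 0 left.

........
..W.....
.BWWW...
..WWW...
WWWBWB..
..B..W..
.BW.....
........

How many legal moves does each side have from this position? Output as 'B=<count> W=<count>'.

Answer: B=9 W=11

Derivation:
-- B to move --
(0,1): flips 3 -> legal
(0,2): flips 4 -> legal
(0,3): flips 1 -> legal
(1,1): no bracket -> illegal
(1,3): flips 2 -> legal
(1,4): no bracket -> illegal
(1,5): no bracket -> illegal
(2,5): flips 4 -> legal
(3,0): flips 1 -> legal
(3,1): no bracket -> illegal
(3,5): no bracket -> illegal
(4,6): no bracket -> illegal
(5,0): no bracket -> illegal
(5,1): no bracket -> illegal
(5,3): no bracket -> illegal
(5,4): no bracket -> illegal
(5,6): no bracket -> illegal
(6,3): flips 1 -> legal
(6,4): no bracket -> illegal
(6,5): flips 1 -> legal
(6,6): no bracket -> illegal
(7,1): no bracket -> illegal
(7,2): flips 1 -> legal
(7,3): no bracket -> illegal
B mobility = 9
-- W to move --
(1,0): flips 1 -> legal
(1,1): no bracket -> illegal
(2,0): flips 1 -> legal
(3,0): flips 1 -> legal
(3,1): no bracket -> illegal
(3,5): flips 1 -> legal
(3,6): no bracket -> illegal
(4,6): flips 1 -> legal
(5,0): no bracket -> illegal
(5,1): no bracket -> illegal
(5,3): flips 1 -> legal
(5,4): flips 1 -> legal
(5,6): flips 1 -> legal
(6,0): flips 1 -> legal
(6,3): flips 1 -> legal
(7,0): flips 3 -> legal
(7,1): no bracket -> illegal
(7,2): no bracket -> illegal
W mobility = 11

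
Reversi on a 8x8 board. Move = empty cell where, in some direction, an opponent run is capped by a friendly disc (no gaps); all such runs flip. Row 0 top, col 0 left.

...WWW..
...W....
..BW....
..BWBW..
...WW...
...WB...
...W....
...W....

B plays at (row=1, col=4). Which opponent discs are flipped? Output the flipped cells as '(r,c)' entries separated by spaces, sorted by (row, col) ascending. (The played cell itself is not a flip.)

Answer: (2,3)

Derivation:
Dir NW: opp run (0,3), next=edge -> no flip
Dir N: opp run (0,4), next=edge -> no flip
Dir NE: opp run (0,5), next=edge -> no flip
Dir W: opp run (1,3), next='.' -> no flip
Dir E: first cell '.' (not opp) -> no flip
Dir SW: opp run (2,3) capped by B -> flip
Dir S: first cell '.' (not opp) -> no flip
Dir SE: first cell '.' (not opp) -> no flip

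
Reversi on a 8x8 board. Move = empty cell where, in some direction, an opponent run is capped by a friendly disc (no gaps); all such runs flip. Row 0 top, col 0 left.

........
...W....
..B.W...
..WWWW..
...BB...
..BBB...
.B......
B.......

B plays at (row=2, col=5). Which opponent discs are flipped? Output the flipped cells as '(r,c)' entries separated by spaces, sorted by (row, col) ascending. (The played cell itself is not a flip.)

Answer: (3,4)

Derivation:
Dir NW: first cell '.' (not opp) -> no flip
Dir N: first cell '.' (not opp) -> no flip
Dir NE: first cell '.' (not opp) -> no flip
Dir W: opp run (2,4), next='.' -> no flip
Dir E: first cell '.' (not opp) -> no flip
Dir SW: opp run (3,4) capped by B -> flip
Dir S: opp run (3,5), next='.' -> no flip
Dir SE: first cell '.' (not opp) -> no flip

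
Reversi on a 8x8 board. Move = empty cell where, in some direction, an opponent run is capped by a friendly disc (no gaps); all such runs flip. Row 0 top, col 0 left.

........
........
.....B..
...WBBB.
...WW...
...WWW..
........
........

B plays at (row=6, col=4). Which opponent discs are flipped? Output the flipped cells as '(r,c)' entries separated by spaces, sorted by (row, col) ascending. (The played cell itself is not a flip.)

Dir NW: opp run (5,3), next='.' -> no flip
Dir N: opp run (5,4) (4,4) capped by B -> flip
Dir NE: opp run (5,5), next='.' -> no flip
Dir W: first cell '.' (not opp) -> no flip
Dir E: first cell '.' (not opp) -> no flip
Dir SW: first cell '.' (not opp) -> no flip
Dir S: first cell '.' (not opp) -> no flip
Dir SE: first cell '.' (not opp) -> no flip

Answer: (4,4) (5,4)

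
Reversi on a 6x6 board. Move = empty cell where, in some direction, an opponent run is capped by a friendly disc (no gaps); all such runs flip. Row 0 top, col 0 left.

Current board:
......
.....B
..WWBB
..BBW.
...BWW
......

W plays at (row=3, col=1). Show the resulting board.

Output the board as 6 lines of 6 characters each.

Answer: ......
.....B
..WWBB
.WWWW.
...BWW
......

Derivation:
Place W at (3,1); scan 8 dirs for brackets.
Dir NW: first cell '.' (not opp) -> no flip
Dir N: first cell '.' (not opp) -> no flip
Dir NE: first cell 'W' (not opp) -> no flip
Dir W: first cell '.' (not opp) -> no flip
Dir E: opp run (3,2) (3,3) capped by W -> flip
Dir SW: first cell '.' (not opp) -> no flip
Dir S: first cell '.' (not opp) -> no flip
Dir SE: first cell '.' (not opp) -> no flip
All flips: (3,2) (3,3)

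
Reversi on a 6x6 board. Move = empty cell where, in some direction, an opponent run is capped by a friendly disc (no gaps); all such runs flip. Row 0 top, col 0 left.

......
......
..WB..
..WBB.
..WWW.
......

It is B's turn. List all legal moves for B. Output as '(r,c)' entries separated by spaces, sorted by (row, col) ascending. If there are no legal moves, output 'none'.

(1,1): flips 1 -> legal
(1,2): no bracket -> illegal
(1,3): no bracket -> illegal
(2,1): flips 1 -> legal
(3,1): flips 1 -> legal
(3,5): no bracket -> illegal
(4,1): flips 1 -> legal
(4,5): no bracket -> illegal
(5,1): flips 1 -> legal
(5,2): flips 1 -> legal
(5,3): flips 1 -> legal
(5,4): flips 1 -> legal
(5,5): flips 1 -> legal

Answer: (1,1) (2,1) (3,1) (4,1) (5,1) (5,2) (5,3) (5,4) (5,5)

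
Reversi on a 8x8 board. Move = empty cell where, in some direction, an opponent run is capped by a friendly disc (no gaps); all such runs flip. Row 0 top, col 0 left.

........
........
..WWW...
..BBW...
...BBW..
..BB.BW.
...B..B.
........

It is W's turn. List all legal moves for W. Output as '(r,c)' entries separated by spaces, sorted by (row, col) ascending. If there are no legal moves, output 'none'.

(2,1): no bracket -> illegal
(3,1): flips 2 -> legal
(3,5): no bracket -> illegal
(4,1): flips 1 -> legal
(4,2): flips 4 -> legal
(4,6): no bracket -> illegal
(5,1): no bracket -> illegal
(5,4): flips 2 -> legal
(5,7): no bracket -> illegal
(6,1): flips 2 -> legal
(6,2): no bracket -> illegal
(6,4): no bracket -> illegal
(6,5): flips 1 -> legal
(6,7): no bracket -> illegal
(7,2): no bracket -> illegal
(7,3): flips 4 -> legal
(7,4): no bracket -> illegal
(7,5): no bracket -> illegal
(7,6): flips 1 -> legal
(7,7): flips 4 -> legal

Answer: (3,1) (4,1) (4,2) (5,4) (6,1) (6,5) (7,3) (7,6) (7,7)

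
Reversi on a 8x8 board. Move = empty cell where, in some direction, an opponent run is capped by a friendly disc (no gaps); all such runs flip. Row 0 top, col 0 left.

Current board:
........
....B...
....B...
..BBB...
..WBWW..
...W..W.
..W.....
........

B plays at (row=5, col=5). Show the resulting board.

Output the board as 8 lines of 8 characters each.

Answer: ........
....B...
....B...
..BBB...
..WBBW..
...W.BW.
..W.....
........

Derivation:
Place B at (5,5); scan 8 dirs for brackets.
Dir NW: opp run (4,4) capped by B -> flip
Dir N: opp run (4,5), next='.' -> no flip
Dir NE: first cell '.' (not opp) -> no flip
Dir W: first cell '.' (not opp) -> no flip
Dir E: opp run (5,6), next='.' -> no flip
Dir SW: first cell '.' (not opp) -> no flip
Dir S: first cell '.' (not opp) -> no flip
Dir SE: first cell '.' (not opp) -> no flip
All flips: (4,4)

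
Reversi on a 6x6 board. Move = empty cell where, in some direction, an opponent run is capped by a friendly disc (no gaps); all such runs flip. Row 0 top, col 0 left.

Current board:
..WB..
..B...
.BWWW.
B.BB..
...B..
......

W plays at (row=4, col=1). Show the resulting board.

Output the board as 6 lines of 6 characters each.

Place W at (4,1); scan 8 dirs for brackets.
Dir NW: opp run (3,0), next=edge -> no flip
Dir N: first cell '.' (not opp) -> no flip
Dir NE: opp run (3,2) capped by W -> flip
Dir W: first cell '.' (not opp) -> no flip
Dir E: first cell '.' (not opp) -> no flip
Dir SW: first cell '.' (not opp) -> no flip
Dir S: first cell '.' (not opp) -> no flip
Dir SE: first cell '.' (not opp) -> no flip
All flips: (3,2)

Answer: ..WB..
..B...
.BWWW.
B.WB..
.W.B..
......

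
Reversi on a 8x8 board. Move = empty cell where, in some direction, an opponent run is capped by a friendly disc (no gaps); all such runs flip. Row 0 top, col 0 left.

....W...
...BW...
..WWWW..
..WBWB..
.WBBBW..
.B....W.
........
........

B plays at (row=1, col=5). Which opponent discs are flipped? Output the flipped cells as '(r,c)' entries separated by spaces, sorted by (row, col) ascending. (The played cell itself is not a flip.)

Answer: (1,4) (2,4) (2,5)

Derivation:
Dir NW: opp run (0,4), next=edge -> no flip
Dir N: first cell '.' (not opp) -> no flip
Dir NE: first cell '.' (not opp) -> no flip
Dir W: opp run (1,4) capped by B -> flip
Dir E: first cell '.' (not opp) -> no flip
Dir SW: opp run (2,4) capped by B -> flip
Dir S: opp run (2,5) capped by B -> flip
Dir SE: first cell '.' (not opp) -> no flip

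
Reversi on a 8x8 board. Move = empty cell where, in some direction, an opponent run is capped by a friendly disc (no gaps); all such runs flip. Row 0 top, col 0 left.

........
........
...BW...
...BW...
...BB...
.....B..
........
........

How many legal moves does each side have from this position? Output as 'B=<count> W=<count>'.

-- B to move --
(1,3): no bracket -> illegal
(1,4): flips 2 -> legal
(1,5): flips 1 -> legal
(2,5): flips 2 -> legal
(3,5): flips 1 -> legal
(4,5): flips 1 -> legal
B mobility = 5
-- W to move --
(1,2): flips 1 -> legal
(1,3): no bracket -> illegal
(1,4): no bracket -> illegal
(2,2): flips 1 -> legal
(3,2): flips 1 -> legal
(3,5): no bracket -> illegal
(4,2): flips 1 -> legal
(4,5): no bracket -> illegal
(4,6): no bracket -> illegal
(5,2): flips 1 -> legal
(5,3): no bracket -> illegal
(5,4): flips 1 -> legal
(5,6): no bracket -> illegal
(6,4): no bracket -> illegal
(6,5): no bracket -> illegal
(6,6): no bracket -> illegal
W mobility = 6

Answer: B=5 W=6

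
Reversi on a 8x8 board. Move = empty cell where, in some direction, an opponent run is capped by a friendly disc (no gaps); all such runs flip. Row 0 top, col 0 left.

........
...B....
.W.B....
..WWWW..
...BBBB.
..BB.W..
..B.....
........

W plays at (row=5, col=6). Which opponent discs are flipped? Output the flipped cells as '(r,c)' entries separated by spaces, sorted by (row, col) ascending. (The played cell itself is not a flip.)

Dir NW: opp run (4,5) capped by W -> flip
Dir N: opp run (4,6), next='.' -> no flip
Dir NE: first cell '.' (not opp) -> no flip
Dir W: first cell 'W' (not opp) -> no flip
Dir E: first cell '.' (not opp) -> no flip
Dir SW: first cell '.' (not opp) -> no flip
Dir S: first cell '.' (not opp) -> no flip
Dir SE: first cell '.' (not opp) -> no flip

Answer: (4,5)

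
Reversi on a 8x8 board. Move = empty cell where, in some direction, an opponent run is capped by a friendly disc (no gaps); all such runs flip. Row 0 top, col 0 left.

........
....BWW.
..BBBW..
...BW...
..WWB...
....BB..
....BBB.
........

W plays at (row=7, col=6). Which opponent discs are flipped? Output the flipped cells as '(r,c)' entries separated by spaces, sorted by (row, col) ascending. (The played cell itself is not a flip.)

Dir NW: opp run (6,5) (5,4) capped by W -> flip
Dir N: opp run (6,6), next='.' -> no flip
Dir NE: first cell '.' (not opp) -> no flip
Dir W: first cell '.' (not opp) -> no flip
Dir E: first cell '.' (not opp) -> no flip
Dir SW: edge -> no flip
Dir S: edge -> no flip
Dir SE: edge -> no flip

Answer: (5,4) (6,5)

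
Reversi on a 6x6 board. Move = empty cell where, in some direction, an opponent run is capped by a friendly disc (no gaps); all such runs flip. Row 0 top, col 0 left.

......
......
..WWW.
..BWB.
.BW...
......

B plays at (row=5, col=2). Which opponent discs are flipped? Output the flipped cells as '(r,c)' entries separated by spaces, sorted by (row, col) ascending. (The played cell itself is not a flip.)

Dir NW: first cell 'B' (not opp) -> no flip
Dir N: opp run (4,2) capped by B -> flip
Dir NE: first cell '.' (not opp) -> no flip
Dir W: first cell '.' (not opp) -> no flip
Dir E: first cell '.' (not opp) -> no flip
Dir SW: edge -> no flip
Dir S: edge -> no flip
Dir SE: edge -> no flip

Answer: (4,2)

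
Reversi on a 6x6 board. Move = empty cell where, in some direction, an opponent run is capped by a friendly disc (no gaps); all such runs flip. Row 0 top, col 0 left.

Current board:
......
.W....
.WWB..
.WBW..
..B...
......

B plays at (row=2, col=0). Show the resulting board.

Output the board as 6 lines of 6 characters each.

Place B at (2,0); scan 8 dirs for brackets.
Dir NW: edge -> no flip
Dir N: first cell '.' (not opp) -> no flip
Dir NE: opp run (1,1), next='.' -> no flip
Dir W: edge -> no flip
Dir E: opp run (2,1) (2,2) capped by B -> flip
Dir SW: edge -> no flip
Dir S: first cell '.' (not opp) -> no flip
Dir SE: opp run (3,1) capped by B -> flip
All flips: (2,1) (2,2) (3,1)

Answer: ......
.W....
BBBB..
.BBW..
..B...
......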